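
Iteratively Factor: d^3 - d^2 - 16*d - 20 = (d - 5)*(d^2 + 4*d + 4) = (d - 5)*(d + 2)*(d + 2)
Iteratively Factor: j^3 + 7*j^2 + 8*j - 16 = (j - 1)*(j^2 + 8*j + 16) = (j - 1)*(j + 4)*(j + 4)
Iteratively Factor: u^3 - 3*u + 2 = (u + 2)*(u^2 - 2*u + 1) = (u - 1)*(u + 2)*(u - 1)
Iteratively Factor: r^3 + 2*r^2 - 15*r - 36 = (r - 4)*(r^2 + 6*r + 9) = (r - 4)*(r + 3)*(r + 3)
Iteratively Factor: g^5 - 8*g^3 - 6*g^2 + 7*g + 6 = (g - 1)*(g^4 + g^3 - 7*g^2 - 13*g - 6) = (g - 1)*(g + 1)*(g^3 - 7*g - 6) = (g - 3)*(g - 1)*(g + 1)*(g^2 + 3*g + 2) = (g - 3)*(g - 1)*(g + 1)*(g + 2)*(g + 1)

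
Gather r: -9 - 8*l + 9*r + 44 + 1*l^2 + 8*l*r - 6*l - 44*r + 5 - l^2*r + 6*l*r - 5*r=l^2 - 14*l + r*(-l^2 + 14*l - 40) + 40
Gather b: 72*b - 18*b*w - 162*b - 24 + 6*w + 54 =b*(-18*w - 90) + 6*w + 30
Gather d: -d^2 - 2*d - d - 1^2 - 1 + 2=-d^2 - 3*d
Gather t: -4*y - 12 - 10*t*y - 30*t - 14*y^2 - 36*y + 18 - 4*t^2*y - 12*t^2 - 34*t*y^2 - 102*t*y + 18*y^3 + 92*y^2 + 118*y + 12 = t^2*(-4*y - 12) + t*(-34*y^2 - 112*y - 30) + 18*y^3 + 78*y^2 + 78*y + 18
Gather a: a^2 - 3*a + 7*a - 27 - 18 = a^2 + 4*a - 45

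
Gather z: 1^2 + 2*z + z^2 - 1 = z^2 + 2*z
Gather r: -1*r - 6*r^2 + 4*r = -6*r^2 + 3*r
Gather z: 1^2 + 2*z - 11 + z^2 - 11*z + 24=z^2 - 9*z + 14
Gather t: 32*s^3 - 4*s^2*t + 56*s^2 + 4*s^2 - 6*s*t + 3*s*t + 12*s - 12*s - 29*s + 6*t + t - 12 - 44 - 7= 32*s^3 + 60*s^2 - 29*s + t*(-4*s^2 - 3*s + 7) - 63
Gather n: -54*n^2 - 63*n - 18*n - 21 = -54*n^2 - 81*n - 21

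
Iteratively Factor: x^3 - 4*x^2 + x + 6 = (x + 1)*(x^2 - 5*x + 6) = (x - 2)*(x + 1)*(x - 3)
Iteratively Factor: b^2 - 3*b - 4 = (b - 4)*(b + 1)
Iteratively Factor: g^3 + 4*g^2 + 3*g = (g + 1)*(g^2 + 3*g) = g*(g + 1)*(g + 3)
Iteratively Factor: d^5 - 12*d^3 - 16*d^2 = (d + 2)*(d^4 - 2*d^3 - 8*d^2) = (d + 2)^2*(d^3 - 4*d^2) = d*(d + 2)^2*(d^2 - 4*d) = d^2*(d + 2)^2*(d - 4)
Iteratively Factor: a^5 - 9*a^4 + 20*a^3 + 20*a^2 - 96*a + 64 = (a + 2)*(a^4 - 11*a^3 + 42*a^2 - 64*a + 32) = (a - 1)*(a + 2)*(a^3 - 10*a^2 + 32*a - 32) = (a - 2)*(a - 1)*(a + 2)*(a^2 - 8*a + 16) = (a - 4)*(a - 2)*(a - 1)*(a + 2)*(a - 4)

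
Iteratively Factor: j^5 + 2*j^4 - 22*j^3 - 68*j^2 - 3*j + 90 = (j - 5)*(j^4 + 7*j^3 + 13*j^2 - 3*j - 18) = (j - 5)*(j + 2)*(j^3 + 5*j^2 + 3*j - 9) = (j - 5)*(j + 2)*(j + 3)*(j^2 + 2*j - 3) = (j - 5)*(j - 1)*(j + 2)*(j + 3)*(j + 3)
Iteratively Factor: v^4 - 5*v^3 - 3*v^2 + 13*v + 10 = (v + 1)*(v^3 - 6*v^2 + 3*v + 10) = (v - 5)*(v + 1)*(v^2 - v - 2) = (v - 5)*(v + 1)^2*(v - 2)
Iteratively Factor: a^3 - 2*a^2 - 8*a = (a)*(a^2 - 2*a - 8) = a*(a + 2)*(a - 4)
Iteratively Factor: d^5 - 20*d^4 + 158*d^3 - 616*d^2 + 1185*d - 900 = (d - 4)*(d^4 - 16*d^3 + 94*d^2 - 240*d + 225) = (d - 4)*(d - 3)*(d^3 - 13*d^2 + 55*d - 75) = (d - 4)*(d - 3)^2*(d^2 - 10*d + 25) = (d - 5)*(d - 4)*(d - 3)^2*(d - 5)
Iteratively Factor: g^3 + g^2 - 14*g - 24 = (g - 4)*(g^2 + 5*g + 6) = (g - 4)*(g + 3)*(g + 2)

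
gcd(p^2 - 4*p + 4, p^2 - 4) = p - 2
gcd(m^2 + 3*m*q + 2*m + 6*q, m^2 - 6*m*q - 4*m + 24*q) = 1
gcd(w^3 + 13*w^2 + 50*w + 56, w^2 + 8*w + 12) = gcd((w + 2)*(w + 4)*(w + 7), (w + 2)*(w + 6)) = w + 2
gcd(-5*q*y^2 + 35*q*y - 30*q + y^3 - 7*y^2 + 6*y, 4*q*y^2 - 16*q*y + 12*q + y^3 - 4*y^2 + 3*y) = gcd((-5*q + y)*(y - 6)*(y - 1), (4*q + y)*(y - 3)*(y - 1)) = y - 1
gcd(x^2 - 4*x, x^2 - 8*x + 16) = x - 4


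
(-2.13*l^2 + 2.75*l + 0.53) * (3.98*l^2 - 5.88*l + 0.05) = -8.4774*l^4 + 23.4694*l^3 - 14.1671*l^2 - 2.9789*l + 0.0265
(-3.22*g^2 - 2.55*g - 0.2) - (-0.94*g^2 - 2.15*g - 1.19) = -2.28*g^2 - 0.4*g + 0.99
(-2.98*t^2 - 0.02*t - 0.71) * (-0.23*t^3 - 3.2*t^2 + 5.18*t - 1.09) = 0.6854*t^5 + 9.5406*t^4 - 15.2091*t^3 + 5.4166*t^2 - 3.656*t + 0.7739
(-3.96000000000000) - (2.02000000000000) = -5.98000000000000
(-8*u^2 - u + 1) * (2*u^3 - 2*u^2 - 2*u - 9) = -16*u^5 + 14*u^4 + 20*u^3 + 72*u^2 + 7*u - 9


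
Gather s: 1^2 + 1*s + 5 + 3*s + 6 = 4*s + 12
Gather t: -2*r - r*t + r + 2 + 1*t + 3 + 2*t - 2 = -r + t*(3 - r) + 3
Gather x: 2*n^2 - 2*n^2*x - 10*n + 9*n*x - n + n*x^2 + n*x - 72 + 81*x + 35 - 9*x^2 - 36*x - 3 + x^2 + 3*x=2*n^2 - 11*n + x^2*(n - 8) + x*(-2*n^2 + 10*n + 48) - 40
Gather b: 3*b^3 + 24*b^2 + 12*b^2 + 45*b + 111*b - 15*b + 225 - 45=3*b^3 + 36*b^2 + 141*b + 180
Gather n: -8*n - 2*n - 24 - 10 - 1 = -10*n - 35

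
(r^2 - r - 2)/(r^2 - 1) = (r - 2)/(r - 1)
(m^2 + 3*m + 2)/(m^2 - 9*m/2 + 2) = 2*(m^2 + 3*m + 2)/(2*m^2 - 9*m + 4)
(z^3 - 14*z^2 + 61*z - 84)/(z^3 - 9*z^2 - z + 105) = (z^2 - 7*z + 12)/(z^2 - 2*z - 15)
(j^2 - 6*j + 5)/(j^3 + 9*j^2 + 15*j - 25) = (j - 5)/(j^2 + 10*j + 25)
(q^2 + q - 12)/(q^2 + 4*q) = (q - 3)/q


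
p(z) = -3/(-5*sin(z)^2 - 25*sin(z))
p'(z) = -3*(10*sin(z)*cos(z) + 25*cos(z))/(-5*sin(z)^2 - 25*sin(z))^2 = -3*(2*sin(z) + 5)*cos(z)/(5*(sin(z) + 5)^2*sin(z)^2)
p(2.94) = 0.58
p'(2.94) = 2.93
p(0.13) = 0.90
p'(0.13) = -7.08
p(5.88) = -0.33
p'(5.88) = -0.71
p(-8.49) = -0.18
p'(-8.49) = 0.11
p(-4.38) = 0.11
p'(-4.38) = 0.04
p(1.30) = 0.10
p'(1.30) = -0.03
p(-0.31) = -0.42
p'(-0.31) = -1.22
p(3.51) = -0.36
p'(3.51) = 0.86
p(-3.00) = -0.88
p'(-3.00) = 5.96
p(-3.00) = -0.88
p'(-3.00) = 5.96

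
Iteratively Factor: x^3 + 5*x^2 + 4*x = (x + 4)*(x^2 + x) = x*(x + 4)*(x + 1)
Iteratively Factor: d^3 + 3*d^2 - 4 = (d + 2)*(d^2 + d - 2) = (d + 2)^2*(d - 1)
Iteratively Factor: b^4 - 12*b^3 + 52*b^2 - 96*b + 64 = (b - 2)*(b^3 - 10*b^2 + 32*b - 32) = (b - 2)^2*(b^2 - 8*b + 16) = (b - 4)*(b - 2)^2*(b - 4)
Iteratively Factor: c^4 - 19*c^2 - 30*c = (c)*(c^3 - 19*c - 30) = c*(c - 5)*(c^2 + 5*c + 6) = c*(c - 5)*(c + 3)*(c + 2)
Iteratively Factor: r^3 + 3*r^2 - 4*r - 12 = (r - 2)*(r^2 + 5*r + 6) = (r - 2)*(r + 2)*(r + 3)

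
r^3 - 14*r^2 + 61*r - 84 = (r - 7)*(r - 4)*(r - 3)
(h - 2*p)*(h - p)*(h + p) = h^3 - 2*h^2*p - h*p^2 + 2*p^3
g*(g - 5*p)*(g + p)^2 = g^4 - 3*g^3*p - 9*g^2*p^2 - 5*g*p^3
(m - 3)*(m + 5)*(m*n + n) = m^3*n + 3*m^2*n - 13*m*n - 15*n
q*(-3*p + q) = -3*p*q + q^2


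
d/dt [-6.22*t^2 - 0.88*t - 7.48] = -12.44*t - 0.88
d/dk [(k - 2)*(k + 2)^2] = (k + 2)*(3*k - 2)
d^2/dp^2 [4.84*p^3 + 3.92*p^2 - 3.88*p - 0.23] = 29.04*p + 7.84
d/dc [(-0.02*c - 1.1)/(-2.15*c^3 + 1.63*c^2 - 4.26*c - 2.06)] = (-0.086*c^3 - 7.0624*c^2 + 3.586*c - 4.6448)/(4.6225*c^6 - 7.009*c^5 + 20.9749*c^4 - 5.0296*c^3 + 11.432*c^2 + 17.5512*c + 4.2436)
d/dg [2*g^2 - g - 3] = 4*g - 1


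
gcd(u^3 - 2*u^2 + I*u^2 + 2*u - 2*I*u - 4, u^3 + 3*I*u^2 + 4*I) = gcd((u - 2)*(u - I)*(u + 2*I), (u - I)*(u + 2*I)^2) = u^2 + I*u + 2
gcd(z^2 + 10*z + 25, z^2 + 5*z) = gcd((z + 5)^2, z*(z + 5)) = z + 5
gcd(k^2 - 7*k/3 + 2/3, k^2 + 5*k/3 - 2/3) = k - 1/3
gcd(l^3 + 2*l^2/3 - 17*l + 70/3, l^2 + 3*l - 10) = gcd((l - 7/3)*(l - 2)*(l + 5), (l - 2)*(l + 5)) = l^2 + 3*l - 10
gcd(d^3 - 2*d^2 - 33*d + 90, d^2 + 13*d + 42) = d + 6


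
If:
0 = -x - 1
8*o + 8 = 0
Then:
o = -1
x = -1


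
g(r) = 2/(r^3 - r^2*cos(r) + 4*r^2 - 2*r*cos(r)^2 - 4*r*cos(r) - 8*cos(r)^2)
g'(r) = 2*(-r^2*sin(r) - 3*r^2 - 4*r*sin(r)*cos(r) - 4*r*sin(r) + 2*r*cos(r) - 8*r - 16*sin(r)*cos(r) + 2*cos(r)^2 + 4*cos(r))/(r^3 - r^2*cos(r) + 4*r^2 - 2*r*cos(r)^2 - 4*r*cos(r) - 8*cos(r)^2)^2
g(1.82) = 0.09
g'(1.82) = -0.14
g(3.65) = 0.02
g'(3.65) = -0.01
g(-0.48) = -0.62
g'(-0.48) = 2.38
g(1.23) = 0.44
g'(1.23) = -2.34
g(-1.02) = 0.65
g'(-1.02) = 2.00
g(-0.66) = -2.06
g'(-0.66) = 26.34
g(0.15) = -0.23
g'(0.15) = 0.06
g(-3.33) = 0.51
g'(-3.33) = -0.15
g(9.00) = 0.00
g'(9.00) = 0.00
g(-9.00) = -0.00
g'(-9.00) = 0.00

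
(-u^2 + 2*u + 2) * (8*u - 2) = -8*u^3 + 18*u^2 + 12*u - 4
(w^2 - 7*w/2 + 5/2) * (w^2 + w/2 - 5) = w^4 - 3*w^3 - 17*w^2/4 + 75*w/4 - 25/2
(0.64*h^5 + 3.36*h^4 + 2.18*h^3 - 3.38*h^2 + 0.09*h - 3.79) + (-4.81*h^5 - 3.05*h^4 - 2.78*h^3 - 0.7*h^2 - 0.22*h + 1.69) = -4.17*h^5 + 0.31*h^4 - 0.6*h^3 - 4.08*h^2 - 0.13*h - 2.1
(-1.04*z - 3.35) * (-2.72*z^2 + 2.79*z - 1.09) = 2.8288*z^3 + 6.2104*z^2 - 8.2129*z + 3.6515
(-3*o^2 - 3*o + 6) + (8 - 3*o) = -3*o^2 - 6*o + 14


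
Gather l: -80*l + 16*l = -64*l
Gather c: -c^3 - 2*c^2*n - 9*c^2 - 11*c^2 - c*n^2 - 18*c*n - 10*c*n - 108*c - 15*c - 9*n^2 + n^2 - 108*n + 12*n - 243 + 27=-c^3 + c^2*(-2*n - 20) + c*(-n^2 - 28*n - 123) - 8*n^2 - 96*n - 216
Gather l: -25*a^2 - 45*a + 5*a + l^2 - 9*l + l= -25*a^2 - 40*a + l^2 - 8*l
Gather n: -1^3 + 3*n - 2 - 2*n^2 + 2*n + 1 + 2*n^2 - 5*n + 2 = 0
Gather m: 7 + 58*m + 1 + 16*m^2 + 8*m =16*m^2 + 66*m + 8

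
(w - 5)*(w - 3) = w^2 - 8*w + 15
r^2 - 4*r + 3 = (r - 3)*(r - 1)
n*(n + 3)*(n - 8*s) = n^3 - 8*n^2*s + 3*n^2 - 24*n*s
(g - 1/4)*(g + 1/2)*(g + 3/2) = g^3 + 7*g^2/4 + g/4 - 3/16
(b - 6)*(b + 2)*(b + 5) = b^3 + b^2 - 32*b - 60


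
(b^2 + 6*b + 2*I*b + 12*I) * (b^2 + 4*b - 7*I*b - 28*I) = b^4 + 10*b^3 - 5*I*b^3 + 38*b^2 - 50*I*b^2 + 140*b - 120*I*b + 336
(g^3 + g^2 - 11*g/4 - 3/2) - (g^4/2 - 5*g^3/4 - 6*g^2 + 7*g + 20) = -g^4/2 + 9*g^3/4 + 7*g^2 - 39*g/4 - 43/2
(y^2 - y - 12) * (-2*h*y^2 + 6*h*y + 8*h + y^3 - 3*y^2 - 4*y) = -2*h*y^4 + 8*h*y^3 + 26*h*y^2 - 80*h*y - 96*h + y^5 - 4*y^4 - 13*y^3 + 40*y^2 + 48*y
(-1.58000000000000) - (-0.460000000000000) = -1.12000000000000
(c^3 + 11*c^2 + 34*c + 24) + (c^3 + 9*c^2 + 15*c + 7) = 2*c^3 + 20*c^2 + 49*c + 31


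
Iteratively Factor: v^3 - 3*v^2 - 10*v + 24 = (v - 4)*(v^2 + v - 6) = (v - 4)*(v - 2)*(v + 3)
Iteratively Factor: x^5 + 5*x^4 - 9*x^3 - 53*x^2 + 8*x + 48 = (x - 3)*(x^4 + 8*x^3 + 15*x^2 - 8*x - 16) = (x - 3)*(x + 4)*(x^3 + 4*x^2 - x - 4) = (x - 3)*(x + 4)^2*(x^2 - 1) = (x - 3)*(x - 1)*(x + 4)^2*(x + 1)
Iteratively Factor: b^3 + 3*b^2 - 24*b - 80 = (b + 4)*(b^2 - b - 20) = (b + 4)^2*(b - 5)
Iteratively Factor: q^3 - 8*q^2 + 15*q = (q - 5)*(q^2 - 3*q) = q*(q - 5)*(q - 3)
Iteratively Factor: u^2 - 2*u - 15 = (u - 5)*(u + 3)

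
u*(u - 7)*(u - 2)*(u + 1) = u^4 - 8*u^3 + 5*u^2 + 14*u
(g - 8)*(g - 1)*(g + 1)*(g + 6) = g^4 - 2*g^3 - 49*g^2 + 2*g + 48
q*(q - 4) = q^2 - 4*q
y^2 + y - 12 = (y - 3)*(y + 4)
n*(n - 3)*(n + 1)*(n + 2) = n^4 - 7*n^2 - 6*n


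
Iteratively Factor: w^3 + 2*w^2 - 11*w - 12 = (w + 1)*(w^2 + w - 12) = (w + 1)*(w + 4)*(w - 3)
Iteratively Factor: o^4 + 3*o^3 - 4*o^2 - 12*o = (o + 2)*(o^3 + o^2 - 6*o) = (o - 2)*(o + 2)*(o^2 + 3*o) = o*(o - 2)*(o + 2)*(o + 3)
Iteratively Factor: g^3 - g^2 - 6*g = (g + 2)*(g^2 - 3*g) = g*(g + 2)*(g - 3)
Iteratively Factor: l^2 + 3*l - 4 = (l + 4)*(l - 1)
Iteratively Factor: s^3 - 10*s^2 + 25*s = (s - 5)*(s^2 - 5*s) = (s - 5)^2*(s)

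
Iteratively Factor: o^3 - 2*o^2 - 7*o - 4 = (o - 4)*(o^2 + 2*o + 1) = (o - 4)*(o + 1)*(o + 1)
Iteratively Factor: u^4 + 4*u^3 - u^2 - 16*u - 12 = (u + 2)*(u^3 + 2*u^2 - 5*u - 6) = (u - 2)*(u + 2)*(u^2 + 4*u + 3) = (u - 2)*(u + 2)*(u + 3)*(u + 1)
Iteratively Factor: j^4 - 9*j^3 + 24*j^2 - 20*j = (j - 2)*(j^3 - 7*j^2 + 10*j) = j*(j - 2)*(j^2 - 7*j + 10) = j*(j - 5)*(j - 2)*(j - 2)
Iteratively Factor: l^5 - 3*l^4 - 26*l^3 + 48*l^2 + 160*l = (l)*(l^4 - 3*l^3 - 26*l^2 + 48*l + 160) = l*(l - 4)*(l^3 + l^2 - 22*l - 40) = l*(l - 4)*(l + 4)*(l^2 - 3*l - 10) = l*(l - 5)*(l - 4)*(l + 4)*(l + 2)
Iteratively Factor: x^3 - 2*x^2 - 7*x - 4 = (x + 1)*(x^2 - 3*x - 4) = (x - 4)*(x + 1)*(x + 1)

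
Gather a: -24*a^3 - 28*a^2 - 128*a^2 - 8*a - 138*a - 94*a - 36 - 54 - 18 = -24*a^3 - 156*a^2 - 240*a - 108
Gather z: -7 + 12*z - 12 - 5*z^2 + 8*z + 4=-5*z^2 + 20*z - 15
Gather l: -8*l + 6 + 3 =9 - 8*l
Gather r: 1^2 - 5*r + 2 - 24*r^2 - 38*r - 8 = -24*r^2 - 43*r - 5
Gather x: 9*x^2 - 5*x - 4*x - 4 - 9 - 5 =9*x^2 - 9*x - 18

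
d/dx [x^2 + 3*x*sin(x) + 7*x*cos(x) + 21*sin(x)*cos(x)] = -7*x*sin(x) + 3*x*cos(x) + 2*x + 3*sin(x) + 7*cos(x) + 21*cos(2*x)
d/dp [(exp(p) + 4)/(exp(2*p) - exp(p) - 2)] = (-(exp(p) + 4)*(2*exp(p) - 1) + exp(2*p) - exp(p) - 2)*exp(p)/(-exp(2*p) + exp(p) + 2)^2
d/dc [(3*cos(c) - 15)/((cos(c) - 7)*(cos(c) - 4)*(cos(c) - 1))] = 3*(243*cos(c) - 27*cos(2*c) + cos(3*c) - 361)*sin(c)/(2*(cos(c) - 7)^2*(cos(c) - 4)^2*(cos(c) - 1)^2)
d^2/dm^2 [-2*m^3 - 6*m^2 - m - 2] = -12*m - 12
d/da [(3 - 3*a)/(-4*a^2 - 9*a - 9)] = 6*(-2*a^2 + 4*a + 9)/(16*a^4 + 72*a^3 + 153*a^2 + 162*a + 81)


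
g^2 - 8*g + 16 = (g - 4)^2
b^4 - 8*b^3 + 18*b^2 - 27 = (b - 3)^3*(b + 1)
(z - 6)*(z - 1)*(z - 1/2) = z^3 - 15*z^2/2 + 19*z/2 - 3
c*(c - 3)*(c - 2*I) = c^3 - 3*c^2 - 2*I*c^2 + 6*I*c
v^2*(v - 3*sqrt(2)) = v^3 - 3*sqrt(2)*v^2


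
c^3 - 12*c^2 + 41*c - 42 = (c - 7)*(c - 3)*(c - 2)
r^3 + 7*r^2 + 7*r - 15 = (r - 1)*(r + 3)*(r + 5)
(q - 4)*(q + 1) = q^2 - 3*q - 4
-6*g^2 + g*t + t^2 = (-2*g + t)*(3*g + t)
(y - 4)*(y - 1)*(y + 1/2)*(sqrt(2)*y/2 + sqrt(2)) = sqrt(2)*y^4/2 - 5*sqrt(2)*y^3/4 - 15*sqrt(2)*y^2/4 + 5*sqrt(2)*y/2 + 2*sqrt(2)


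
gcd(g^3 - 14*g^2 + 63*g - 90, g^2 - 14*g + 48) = g - 6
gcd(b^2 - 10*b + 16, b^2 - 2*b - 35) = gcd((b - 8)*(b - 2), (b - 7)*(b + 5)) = 1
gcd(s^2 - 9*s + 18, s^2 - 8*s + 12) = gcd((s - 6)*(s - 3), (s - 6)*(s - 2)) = s - 6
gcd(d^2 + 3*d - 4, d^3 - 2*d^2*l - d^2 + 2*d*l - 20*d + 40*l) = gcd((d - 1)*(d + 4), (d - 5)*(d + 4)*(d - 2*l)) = d + 4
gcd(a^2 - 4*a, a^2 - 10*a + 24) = a - 4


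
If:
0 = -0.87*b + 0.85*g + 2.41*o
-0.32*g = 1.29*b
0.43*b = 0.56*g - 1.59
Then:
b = -0.59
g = 2.38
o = -1.05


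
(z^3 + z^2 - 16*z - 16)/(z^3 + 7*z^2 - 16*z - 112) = (z + 1)/(z + 7)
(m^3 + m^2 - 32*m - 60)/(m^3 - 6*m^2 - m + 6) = (m^2 + 7*m + 10)/(m^2 - 1)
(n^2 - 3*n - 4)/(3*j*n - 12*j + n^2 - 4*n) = (n + 1)/(3*j + n)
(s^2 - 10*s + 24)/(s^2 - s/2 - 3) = 2*(-s^2 + 10*s - 24)/(-2*s^2 + s + 6)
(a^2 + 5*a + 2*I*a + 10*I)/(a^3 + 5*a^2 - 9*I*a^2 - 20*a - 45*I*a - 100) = (a + 2*I)/(a^2 - 9*I*a - 20)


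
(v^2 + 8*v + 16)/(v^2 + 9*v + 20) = (v + 4)/(v + 5)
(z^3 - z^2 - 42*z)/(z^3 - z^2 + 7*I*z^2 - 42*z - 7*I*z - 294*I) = z/(z + 7*I)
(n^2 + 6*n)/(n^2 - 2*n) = (n + 6)/(n - 2)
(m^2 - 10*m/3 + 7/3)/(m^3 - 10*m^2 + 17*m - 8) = (m - 7/3)/(m^2 - 9*m + 8)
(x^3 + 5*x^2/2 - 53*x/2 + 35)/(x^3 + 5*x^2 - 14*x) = (x - 5/2)/x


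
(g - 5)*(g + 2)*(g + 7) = g^3 + 4*g^2 - 31*g - 70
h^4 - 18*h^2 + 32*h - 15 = (h - 3)*(h - 1)^2*(h + 5)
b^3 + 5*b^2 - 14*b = b*(b - 2)*(b + 7)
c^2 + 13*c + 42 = (c + 6)*(c + 7)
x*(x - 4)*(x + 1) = x^3 - 3*x^2 - 4*x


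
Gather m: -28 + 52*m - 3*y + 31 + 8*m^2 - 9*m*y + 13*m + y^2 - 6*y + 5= 8*m^2 + m*(65 - 9*y) + y^2 - 9*y + 8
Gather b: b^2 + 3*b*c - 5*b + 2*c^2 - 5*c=b^2 + b*(3*c - 5) + 2*c^2 - 5*c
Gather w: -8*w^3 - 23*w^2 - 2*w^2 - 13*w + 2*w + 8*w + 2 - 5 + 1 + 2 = -8*w^3 - 25*w^2 - 3*w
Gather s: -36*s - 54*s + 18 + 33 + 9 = 60 - 90*s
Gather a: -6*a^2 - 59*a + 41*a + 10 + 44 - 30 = -6*a^2 - 18*a + 24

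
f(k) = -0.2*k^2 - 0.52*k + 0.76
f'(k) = -0.4*k - 0.52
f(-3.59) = 0.05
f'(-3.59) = 0.92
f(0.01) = 0.75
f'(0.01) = -0.52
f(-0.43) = 0.95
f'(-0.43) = -0.35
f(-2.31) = 0.89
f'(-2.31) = 0.40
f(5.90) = -9.27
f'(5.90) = -2.88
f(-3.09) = 0.46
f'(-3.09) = 0.72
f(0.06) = 0.73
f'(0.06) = -0.54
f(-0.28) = 0.89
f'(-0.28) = -0.41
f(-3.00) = 0.52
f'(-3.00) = 0.68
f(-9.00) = -10.76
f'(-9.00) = 3.08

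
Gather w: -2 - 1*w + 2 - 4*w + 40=40 - 5*w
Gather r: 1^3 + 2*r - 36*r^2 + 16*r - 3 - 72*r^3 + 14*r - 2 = -72*r^3 - 36*r^2 + 32*r - 4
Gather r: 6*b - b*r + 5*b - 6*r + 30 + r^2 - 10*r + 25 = 11*b + r^2 + r*(-b - 16) + 55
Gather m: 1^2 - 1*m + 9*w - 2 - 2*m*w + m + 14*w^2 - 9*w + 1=-2*m*w + 14*w^2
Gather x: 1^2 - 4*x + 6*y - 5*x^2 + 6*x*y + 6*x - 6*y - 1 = -5*x^2 + x*(6*y + 2)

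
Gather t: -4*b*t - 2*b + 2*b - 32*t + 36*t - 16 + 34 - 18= t*(4 - 4*b)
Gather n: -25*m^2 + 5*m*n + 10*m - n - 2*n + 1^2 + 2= -25*m^2 + 10*m + n*(5*m - 3) + 3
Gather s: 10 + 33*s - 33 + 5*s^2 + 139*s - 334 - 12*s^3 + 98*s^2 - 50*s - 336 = -12*s^3 + 103*s^2 + 122*s - 693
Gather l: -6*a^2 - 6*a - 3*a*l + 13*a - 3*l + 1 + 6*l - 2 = -6*a^2 + 7*a + l*(3 - 3*a) - 1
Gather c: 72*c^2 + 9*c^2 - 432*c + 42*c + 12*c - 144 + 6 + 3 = 81*c^2 - 378*c - 135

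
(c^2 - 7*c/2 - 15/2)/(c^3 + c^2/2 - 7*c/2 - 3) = (c - 5)/(c^2 - c - 2)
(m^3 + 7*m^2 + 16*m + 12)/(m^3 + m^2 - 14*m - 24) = (m + 2)/(m - 4)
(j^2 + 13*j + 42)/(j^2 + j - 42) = (j + 6)/(j - 6)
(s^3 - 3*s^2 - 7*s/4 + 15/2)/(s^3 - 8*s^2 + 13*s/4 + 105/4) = (s - 2)/(s - 7)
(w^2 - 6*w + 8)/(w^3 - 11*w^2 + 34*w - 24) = (w - 2)/(w^2 - 7*w + 6)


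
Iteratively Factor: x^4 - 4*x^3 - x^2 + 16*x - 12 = (x - 2)*(x^3 - 2*x^2 - 5*x + 6) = (x - 2)*(x + 2)*(x^2 - 4*x + 3) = (x - 2)*(x - 1)*(x + 2)*(x - 3)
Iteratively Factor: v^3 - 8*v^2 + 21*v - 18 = (v - 2)*(v^2 - 6*v + 9) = (v - 3)*(v - 2)*(v - 3)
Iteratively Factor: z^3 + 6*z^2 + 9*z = (z + 3)*(z^2 + 3*z) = (z + 3)^2*(z)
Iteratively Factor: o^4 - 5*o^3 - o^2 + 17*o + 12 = (o - 3)*(o^3 - 2*o^2 - 7*o - 4) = (o - 4)*(o - 3)*(o^2 + 2*o + 1) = (o - 4)*(o - 3)*(o + 1)*(o + 1)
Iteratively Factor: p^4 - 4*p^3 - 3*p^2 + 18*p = (p - 3)*(p^3 - p^2 - 6*p) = p*(p - 3)*(p^2 - p - 6) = p*(p - 3)*(p + 2)*(p - 3)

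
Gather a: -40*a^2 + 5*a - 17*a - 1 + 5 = -40*a^2 - 12*a + 4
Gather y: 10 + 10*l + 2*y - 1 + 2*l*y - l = 9*l + y*(2*l + 2) + 9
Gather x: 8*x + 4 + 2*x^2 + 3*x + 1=2*x^2 + 11*x + 5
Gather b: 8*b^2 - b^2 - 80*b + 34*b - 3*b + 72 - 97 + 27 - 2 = 7*b^2 - 49*b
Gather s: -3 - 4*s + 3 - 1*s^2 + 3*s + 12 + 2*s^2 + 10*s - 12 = s^2 + 9*s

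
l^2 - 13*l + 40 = (l - 8)*(l - 5)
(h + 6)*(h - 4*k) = h^2 - 4*h*k + 6*h - 24*k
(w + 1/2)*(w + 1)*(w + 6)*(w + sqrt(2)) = w^4 + sqrt(2)*w^3 + 15*w^3/2 + 19*w^2/2 + 15*sqrt(2)*w^2/2 + 3*w + 19*sqrt(2)*w/2 + 3*sqrt(2)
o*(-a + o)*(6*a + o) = -6*a^2*o + 5*a*o^2 + o^3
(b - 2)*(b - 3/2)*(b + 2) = b^3 - 3*b^2/2 - 4*b + 6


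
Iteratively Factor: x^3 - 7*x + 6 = (x - 2)*(x^2 + 2*x - 3) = (x - 2)*(x + 3)*(x - 1)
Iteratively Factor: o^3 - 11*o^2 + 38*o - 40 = (o - 2)*(o^2 - 9*o + 20) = (o - 4)*(o - 2)*(o - 5)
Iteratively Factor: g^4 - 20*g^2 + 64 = (g - 4)*(g^3 + 4*g^2 - 4*g - 16) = (g - 4)*(g + 2)*(g^2 + 2*g - 8) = (g - 4)*(g - 2)*(g + 2)*(g + 4)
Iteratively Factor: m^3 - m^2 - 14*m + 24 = (m - 2)*(m^2 + m - 12) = (m - 3)*(m - 2)*(m + 4)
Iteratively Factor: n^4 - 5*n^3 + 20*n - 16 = (n - 4)*(n^3 - n^2 - 4*n + 4) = (n - 4)*(n + 2)*(n^2 - 3*n + 2) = (n - 4)*(n - 1)*(n + 2)*(n - 2)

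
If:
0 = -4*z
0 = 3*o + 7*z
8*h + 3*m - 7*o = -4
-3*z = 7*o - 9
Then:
No Solution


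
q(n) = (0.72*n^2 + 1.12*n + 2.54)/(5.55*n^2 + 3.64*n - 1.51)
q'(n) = (-11.1*n - 3.64)*(0.72*n^2 + 1.12*n + 2.54)/(5.55*n^2 + 3.64*n - 1.51)^2 + (1.44*n + 1.12)/(5.55*n^2 + 3.64*n - 1.51) = (-3.5952*n^2 - 30.3684*n - 10.9368)/(30.8025*n^4 + 40.404*n^3 - 3.5114*n^2 - 10.9928*n + 2.2801)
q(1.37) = 0.39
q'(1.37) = -0.31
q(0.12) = -2.70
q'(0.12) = -14.83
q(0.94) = 0.62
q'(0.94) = -0.92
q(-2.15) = 0.21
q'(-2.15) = 0.14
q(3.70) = 0.19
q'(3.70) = -0.02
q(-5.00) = 0.13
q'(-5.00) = 0.00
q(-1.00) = 5.35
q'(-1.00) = 98.98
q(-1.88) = 0.26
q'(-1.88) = 0.26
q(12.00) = 0.14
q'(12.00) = -0.00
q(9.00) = 0.15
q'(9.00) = -0.00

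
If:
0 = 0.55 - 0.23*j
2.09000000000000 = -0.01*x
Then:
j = 2.39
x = -209.00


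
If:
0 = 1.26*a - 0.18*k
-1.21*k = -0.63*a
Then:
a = 0.00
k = 0.00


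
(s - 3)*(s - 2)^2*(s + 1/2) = s^4 - 13*s^3/2 + 25*s^2/2 - 4*s - 6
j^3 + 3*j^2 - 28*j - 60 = (j - 5)*(j + 2)*(j + 6)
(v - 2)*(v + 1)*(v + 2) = v^3 + v^2 - 4*v - 4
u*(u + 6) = u^2 + 6*u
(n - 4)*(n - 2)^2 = n^3 - 8*n^2 + 20*n - 16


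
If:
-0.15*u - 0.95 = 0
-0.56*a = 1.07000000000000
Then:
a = -1.91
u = -6.33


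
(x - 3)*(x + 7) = x^2 + 4*x - 21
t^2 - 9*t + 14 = (t - 7)*(t - 2)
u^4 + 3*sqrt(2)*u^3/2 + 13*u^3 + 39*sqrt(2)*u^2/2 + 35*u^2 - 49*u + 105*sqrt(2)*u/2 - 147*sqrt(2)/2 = (u - 1)*(u + 7)^2*(u + 3*sqrt(2)/2)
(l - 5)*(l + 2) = l^2 - 3*l - 10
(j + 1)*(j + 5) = j^2 + 6*j + 5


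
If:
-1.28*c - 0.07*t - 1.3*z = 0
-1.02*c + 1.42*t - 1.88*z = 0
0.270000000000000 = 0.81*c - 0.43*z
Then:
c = 0.22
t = -0.12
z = -0.21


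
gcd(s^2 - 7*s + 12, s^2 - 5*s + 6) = s - 3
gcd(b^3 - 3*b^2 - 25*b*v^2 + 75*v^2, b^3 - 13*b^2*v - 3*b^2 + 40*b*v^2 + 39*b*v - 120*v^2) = -b^2 + 5*b*v + 3*b - 15*v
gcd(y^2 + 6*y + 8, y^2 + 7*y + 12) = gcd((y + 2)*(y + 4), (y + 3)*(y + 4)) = y + 4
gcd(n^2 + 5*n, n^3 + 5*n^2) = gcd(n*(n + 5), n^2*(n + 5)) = n^2 + 5*n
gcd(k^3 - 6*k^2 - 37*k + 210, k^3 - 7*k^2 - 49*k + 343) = k - 7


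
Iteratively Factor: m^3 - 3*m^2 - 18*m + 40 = (m - 2)*(m^2 - m - 20) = (m - 5)*(m - 2)*(m + 4)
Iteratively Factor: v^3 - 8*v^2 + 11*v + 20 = (v + 1)*(v^2 - 9*v + 20) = (v - 5)*(v + 1)*(v - 4)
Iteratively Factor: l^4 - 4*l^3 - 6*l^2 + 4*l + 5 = (l - 1)*(l^3 - 3*l^2 - 9*l - 5) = (l - 1)*(l + 1)*(l^2 - 4*l - 5) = (l - 1)*(l + 1)^2*(l - 5)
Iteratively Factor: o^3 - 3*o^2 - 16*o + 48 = (o + 4)*(o^2 - 7*o + 12) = (o - 4)*(o + 4)*(o - 3)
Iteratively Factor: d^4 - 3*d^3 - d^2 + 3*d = (d - 3)*(d^3 - d) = (d - 3)*(d + 1)*(d^2 - d) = d*(d - 3)*(d + 1)*(d - 1)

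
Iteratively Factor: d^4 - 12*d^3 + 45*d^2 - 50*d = (d)*(d^3 - 12*d^2 + 45*d - 50) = d*(d - 2)*(d^2 - 10*d + 25) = d*(d - 5)*(d - 2)*(d - 5)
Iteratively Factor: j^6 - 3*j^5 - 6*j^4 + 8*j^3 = (j)*(j^5 - 3*j^4 - 6*j^3 + 8*j^2) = j*(j - 4)*(j^4 + j^3 - 2*j^2) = j^2*(j - 4)*(j^3 + j^2 - 2*j) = j^2*(j - 4)*(j - 1)*(j^2 + 2*j) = j^2*(j - 4)*(j - 1)*(j + 2)*(j)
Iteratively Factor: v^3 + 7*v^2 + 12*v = (v + 4)*(v^2 + 3*v) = (v + 3)*(v + 4)*(v)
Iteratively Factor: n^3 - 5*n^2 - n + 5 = (n + 1)*(n^2 - 6*n + 5) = (n - 1)*(n + 1)*(n - 5)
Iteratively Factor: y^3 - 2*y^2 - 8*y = (y + 2)*(y^2 - 4*y) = y*(y + 2)*(y - 4)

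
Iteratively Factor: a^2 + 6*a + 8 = (a + 4)*(a + 2)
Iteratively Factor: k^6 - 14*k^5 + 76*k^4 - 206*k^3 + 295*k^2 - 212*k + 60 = (k - 1)*(k^5 - 13*k^4 + 63*k^3 - 143*k^2 + 152*k - 60) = (k - 2)*(k - 1)*(k^4 - 11*k^3 + 41*k^2 - 61*k + 30) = (k - 3)*(k - 2)*(k - 1)*(k^3 - 8*k^2 + 17*k - 10) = (k - 3)*(k - 2)^2*(k - 1)*(k^2 - 6*k + 5) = (k - 3)*(k - 2)^2*(k - 1)^2*(k - 5)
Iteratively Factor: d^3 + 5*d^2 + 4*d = (d + 4)*(d^2 + d) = d*(d + 4)*(d + 1)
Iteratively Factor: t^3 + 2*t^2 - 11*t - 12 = (t + 1)*(t^2 + t - 12) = (t - 3)*(t + 1)*(t + 4)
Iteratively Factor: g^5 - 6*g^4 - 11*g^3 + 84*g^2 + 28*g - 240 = (g + 2)*(g^4 - 8*g^3 + 5*g^2 + 74*g - 120) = (g - 4)*(g + 2)*(g^3 - 4*g^2 - 11*g + 30) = (g - 4)*(g - 2)*(g + 2)*(g^2 - 2*g - 15) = (g - 5)*(g - 4)*(g - 2)*(g + 2)*(g + 3)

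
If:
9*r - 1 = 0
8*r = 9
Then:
No Solution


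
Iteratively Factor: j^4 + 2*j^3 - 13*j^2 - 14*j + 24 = (j - 3)*(j^3 + 5*j^2 + 2*j - 8) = (j - 3)*(j - 1)*(j^2 + 6*j + 8) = (j - 3)*(j - 1)*(j + 4)*(j + 2)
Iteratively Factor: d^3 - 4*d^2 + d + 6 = (d - 3)*(d^2 - d - 2) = (d - 3)*(d - 2)*(d + 1)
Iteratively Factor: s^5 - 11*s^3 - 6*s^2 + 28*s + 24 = (s - 2)*(s^4 + 2*s^3 - 7*s^2 - 20*s - 12) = (s - 3)*(s - 2)*(s^3 + 5*s^2 + 8*s + 4) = (s - 3)*(s - 2)*(s + 2)*(s^2 + 3*s + 2) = (s - 3)*(s - 2)*(s + 2)^2*(s + 1)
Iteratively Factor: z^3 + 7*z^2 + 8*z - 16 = (z + 4)*(z^2 + 3*z - 4) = (z - 1)*(z + 4)*(z + 4)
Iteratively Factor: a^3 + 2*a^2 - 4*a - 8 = (a + 2)*(a^2 - 4) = (a + 2)^2*(a - 2)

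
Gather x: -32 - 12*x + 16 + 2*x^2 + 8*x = 2*x^2 - 4*x - 16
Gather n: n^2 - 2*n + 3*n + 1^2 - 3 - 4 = n^2 + n - 6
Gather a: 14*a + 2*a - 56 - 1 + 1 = 16*a - 56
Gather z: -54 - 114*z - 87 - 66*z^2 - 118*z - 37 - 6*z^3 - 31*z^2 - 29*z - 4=-6*z^3 - 97*z^2 - 261*z - 182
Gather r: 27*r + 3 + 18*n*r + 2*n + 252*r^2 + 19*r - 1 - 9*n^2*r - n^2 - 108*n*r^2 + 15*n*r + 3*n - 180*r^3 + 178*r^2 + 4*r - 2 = -n^2 + 5*n - 180*r^3 + r^2*(430 - 108*n) + r*(-9*n^2 + 33*n + 50)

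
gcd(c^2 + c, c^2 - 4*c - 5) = c + 1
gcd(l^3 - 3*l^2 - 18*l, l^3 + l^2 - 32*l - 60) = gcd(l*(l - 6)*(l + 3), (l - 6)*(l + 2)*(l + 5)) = l - 6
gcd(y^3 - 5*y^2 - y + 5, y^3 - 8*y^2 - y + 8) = y^2 - 1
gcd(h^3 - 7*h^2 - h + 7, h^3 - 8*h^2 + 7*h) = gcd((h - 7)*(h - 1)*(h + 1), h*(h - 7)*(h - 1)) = h^2 - 8*h + 7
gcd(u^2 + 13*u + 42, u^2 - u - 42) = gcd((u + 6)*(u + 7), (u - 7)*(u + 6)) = u + 6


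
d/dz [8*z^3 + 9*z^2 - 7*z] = 24*z^2 + 18*z - 7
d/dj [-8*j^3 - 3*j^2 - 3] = 6*j*(-4*j - 1)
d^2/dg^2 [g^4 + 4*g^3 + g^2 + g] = 12*g^2 + 24*g + 2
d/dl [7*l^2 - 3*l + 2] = 14*l - 3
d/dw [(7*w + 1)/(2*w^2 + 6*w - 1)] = (-14*w^2 - 4*w - 13)/(4*w^4 + 24*w^3 + 32*w^2 - 12*w + 1)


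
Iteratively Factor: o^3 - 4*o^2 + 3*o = (o)*(o^2 - 4*o + 3) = o*(o - 1)*(o - 3)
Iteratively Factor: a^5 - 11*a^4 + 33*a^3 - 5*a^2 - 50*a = (a + 1)*(a^4 - 12*a^3 + 45*a^2 - 50*a) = (a - 5)*(a + 1)*(a^3 - 7*a^2 + 10*a) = a*(a - 5)*(a + 1)*(a^2 - 7*a + 10) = a*(a - 5)^2*(a + 1)*(a - 2)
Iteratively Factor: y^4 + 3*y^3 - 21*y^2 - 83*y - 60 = (y + 1)*(y^3 + 2*y^2 - 23*y - 60) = (y - 5)*(y + 1)*(y^2 + 7*y + 12) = (y - 5)*(y + 1)*(y + 4)*(y + 3)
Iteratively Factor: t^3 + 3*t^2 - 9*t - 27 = (t - 3)*(t^2 + 6*t + 9) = (t - 3)*(t + 3)*(t + 3)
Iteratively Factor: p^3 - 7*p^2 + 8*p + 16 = (p + 1)*(p^2 - 8*p + 16) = (p - 4)*(p + 1)*(p - 4)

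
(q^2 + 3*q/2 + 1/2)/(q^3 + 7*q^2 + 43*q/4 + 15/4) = 2*(q + 1)/(2*q^2 + 13*q + 15)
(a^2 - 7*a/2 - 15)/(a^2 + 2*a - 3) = (a^2 - 7*a/2 - 15)/(a^2 + 2*a - 3)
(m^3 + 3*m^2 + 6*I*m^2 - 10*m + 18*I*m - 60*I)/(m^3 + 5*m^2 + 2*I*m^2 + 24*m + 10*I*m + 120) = (m - 2)/(m - 4*I)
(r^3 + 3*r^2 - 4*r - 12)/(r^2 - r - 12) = (r^2 - 4)/(r - 4)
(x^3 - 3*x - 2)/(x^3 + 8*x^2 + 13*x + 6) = (x - 2)/(x + 6)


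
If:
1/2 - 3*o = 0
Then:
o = 1/6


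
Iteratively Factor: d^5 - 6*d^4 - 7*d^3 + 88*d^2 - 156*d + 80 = (d - 2)*(d^4 - 4*d^3 - 15*d^2 + 58*d - 40) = (d - 2)*(d - 1)*(d^3 - 3*d^2 - 18*d + 40) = (d - 2)^2*(d - 1)*(d^2 - d - 20) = (d - 2)^2*(d - 1)*(d + 4)*(d - 5)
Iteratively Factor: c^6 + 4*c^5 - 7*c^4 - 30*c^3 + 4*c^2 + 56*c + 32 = (c + 2)*(c^5 + 2*c^4 - 11*c^3 - 8*c^2 + 20*c + 16) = (c + 2)*(c + 4)*(c^4 - 2*c^3 - 3*c^2 + 4*c + 4) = (c - 2)*(c + 2)*(c + 4)*(c^3 - 3*c - 2) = (c - 2)*(c + 1)*(c + 2)*(c + 4)*(c^2 - c - 2) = (c - 2)*(c + 1)^2*(c + 2)*(c + 4)*(c - 2)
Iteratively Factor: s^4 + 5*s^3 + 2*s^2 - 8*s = (s - 1)*(s^3 + 6*s^2 + 8*s) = (s - 1)*(s + 2)*(s^2 + 4*s) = (s - 1)*(s + 2)*(s + 4)*(s)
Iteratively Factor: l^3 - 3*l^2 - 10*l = (l - 5)*(l^2 + 2*l) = (l - 5)*(l + 2)*(l)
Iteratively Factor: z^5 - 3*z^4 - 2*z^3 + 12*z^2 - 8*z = (z)*(z^4 - 3*z^3 - 2*z^2 + 12*z - 8) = z*(z - 2)*(z^3 - z^2 - 4*z + 4) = z*(z - 2)*(z - 1)*(z^2 - 4) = z*(z - 2)^2*(z - 1)*(z + 2)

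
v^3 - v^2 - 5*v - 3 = (v - 3)*(v + 1)^2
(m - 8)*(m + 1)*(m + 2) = m^3 - 5*m^2 - 22*m - 16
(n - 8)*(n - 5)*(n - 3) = n^3 - 16*n^2 + 79*n - 120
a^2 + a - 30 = (a - 5)*(a + 6)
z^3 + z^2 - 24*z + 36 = (z - 3)*(z - 2)*(z + 6)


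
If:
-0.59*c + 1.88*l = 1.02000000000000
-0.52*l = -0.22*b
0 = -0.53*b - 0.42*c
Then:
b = 0.66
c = -0.84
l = 0.28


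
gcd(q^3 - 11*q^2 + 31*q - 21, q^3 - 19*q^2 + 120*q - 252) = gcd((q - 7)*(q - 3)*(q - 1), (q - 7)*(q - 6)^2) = q - 7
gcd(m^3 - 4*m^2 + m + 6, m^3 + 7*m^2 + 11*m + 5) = m + 1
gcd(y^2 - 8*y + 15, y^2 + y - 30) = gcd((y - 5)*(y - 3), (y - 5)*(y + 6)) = y - 5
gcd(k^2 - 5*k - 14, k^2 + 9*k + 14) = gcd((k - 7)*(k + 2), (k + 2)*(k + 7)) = k + 2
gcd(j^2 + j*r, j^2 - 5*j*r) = j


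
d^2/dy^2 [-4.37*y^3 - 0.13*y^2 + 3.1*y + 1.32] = -26.22*y - 0.26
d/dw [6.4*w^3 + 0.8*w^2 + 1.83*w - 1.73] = 19.2*w^2 + 1.6*w + 1.83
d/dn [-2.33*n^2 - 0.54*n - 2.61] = -4.66*n - 0.54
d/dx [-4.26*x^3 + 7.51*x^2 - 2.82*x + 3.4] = -12.78*x^2 + 15.02*x - 2.82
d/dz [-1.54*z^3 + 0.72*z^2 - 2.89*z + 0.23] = -4.62*z^2 + 1.44*z - 2.89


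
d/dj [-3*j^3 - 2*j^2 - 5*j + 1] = -9*j^2 - 4*j - 5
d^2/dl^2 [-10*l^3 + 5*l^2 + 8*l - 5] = 10 - 60*l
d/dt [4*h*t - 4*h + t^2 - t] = 4*h + 2*t - 1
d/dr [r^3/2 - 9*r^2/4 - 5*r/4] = 3*r^2/2 - 9*r/2 - 5/4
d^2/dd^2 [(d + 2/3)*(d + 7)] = 2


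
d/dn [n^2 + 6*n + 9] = 2*n + 6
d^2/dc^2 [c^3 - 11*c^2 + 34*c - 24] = 6*c - 22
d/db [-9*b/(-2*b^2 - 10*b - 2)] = 9*(1 - b^2)/(2*(b^4 + 10*b^3 + 27*b^2 + 10*b + 1))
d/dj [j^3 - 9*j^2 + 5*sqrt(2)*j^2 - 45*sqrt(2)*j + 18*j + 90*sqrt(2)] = 3*j^2 - 18*j + 10*sqrt(2)*j - 45*sqrt(2) + 18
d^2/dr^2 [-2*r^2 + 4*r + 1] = -4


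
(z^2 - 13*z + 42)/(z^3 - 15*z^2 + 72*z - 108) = (z - 7)/(z^2 - 9*z + 18)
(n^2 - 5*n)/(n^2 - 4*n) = (n - 5)/(n - 4)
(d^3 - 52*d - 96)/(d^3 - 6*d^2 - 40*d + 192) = (d + 2)/(d - 4)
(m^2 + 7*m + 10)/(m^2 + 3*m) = (m^2 + 7*m + 10)/(m*(m + 3))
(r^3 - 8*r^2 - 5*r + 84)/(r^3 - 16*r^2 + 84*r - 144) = (r^2 - 4*r - 21)/(r^2 - 12*r + 36)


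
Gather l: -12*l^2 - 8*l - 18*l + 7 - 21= -12*l^2 - 26*l - 14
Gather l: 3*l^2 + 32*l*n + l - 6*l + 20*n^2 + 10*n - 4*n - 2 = 3*l^2 + l*(32*n - 5) + 20*n^2 + 6*n - 2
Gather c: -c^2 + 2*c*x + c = -c^2 + c*(2*x + 1)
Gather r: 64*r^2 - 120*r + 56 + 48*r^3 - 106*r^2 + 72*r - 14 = 48*r^3 - 42*r^2 - 48*r + 42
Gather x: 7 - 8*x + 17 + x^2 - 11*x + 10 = x^2 - 19*x + 34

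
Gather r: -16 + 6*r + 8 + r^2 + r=r^2 + 7*r - 8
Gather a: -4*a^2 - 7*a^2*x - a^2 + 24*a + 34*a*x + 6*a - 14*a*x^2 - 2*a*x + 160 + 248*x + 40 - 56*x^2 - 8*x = a^2*(-7*x - 5) + a*(-14*x^2 + 32*x + 30) - 56*x^2 + 240*x + 200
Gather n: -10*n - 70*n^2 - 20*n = -70*n^2 - 30*n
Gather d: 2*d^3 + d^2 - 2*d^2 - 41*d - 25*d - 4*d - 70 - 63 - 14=2*d^3 - d^2 - 70*d - 147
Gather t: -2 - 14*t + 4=2 - 14*t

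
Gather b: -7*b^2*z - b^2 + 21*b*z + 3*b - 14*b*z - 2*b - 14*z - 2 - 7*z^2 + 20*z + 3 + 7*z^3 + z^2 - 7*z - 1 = b^2*(-7*z - 1) + b*(7*z + 1) + 7*z^3 - 6*z^2 - z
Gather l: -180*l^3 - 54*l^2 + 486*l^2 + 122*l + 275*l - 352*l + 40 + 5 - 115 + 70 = -180*l^3 + 432*l^2 + 45*l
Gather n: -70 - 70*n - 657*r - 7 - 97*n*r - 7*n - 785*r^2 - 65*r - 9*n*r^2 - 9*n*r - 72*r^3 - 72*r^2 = n*(-9*r^2 - 106*r - 77) - 72*r^3 - 857*r^2 - 722*r - 77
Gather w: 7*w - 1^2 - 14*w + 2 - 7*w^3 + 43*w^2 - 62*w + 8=-7*w^3 + 43*w^2 - 69*w + 9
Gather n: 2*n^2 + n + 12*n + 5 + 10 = 2*n^2 + 13*n + 15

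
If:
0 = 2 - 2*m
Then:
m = 1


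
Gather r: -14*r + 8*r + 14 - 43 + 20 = -6*r - 9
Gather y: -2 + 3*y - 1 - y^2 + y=-y^2 + 4*y - 3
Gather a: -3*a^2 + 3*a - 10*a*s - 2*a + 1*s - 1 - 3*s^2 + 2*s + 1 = -3*a^2 + a*(1 - 10*s) - 3*s^2 + 3*s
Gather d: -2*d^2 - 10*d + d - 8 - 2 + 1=-2*d^2 - 9*d - 9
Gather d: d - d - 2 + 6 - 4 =0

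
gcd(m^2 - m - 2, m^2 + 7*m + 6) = m + 1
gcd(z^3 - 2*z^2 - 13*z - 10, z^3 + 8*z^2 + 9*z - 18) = 1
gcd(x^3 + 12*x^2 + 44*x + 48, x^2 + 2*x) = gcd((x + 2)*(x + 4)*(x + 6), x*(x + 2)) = x + 2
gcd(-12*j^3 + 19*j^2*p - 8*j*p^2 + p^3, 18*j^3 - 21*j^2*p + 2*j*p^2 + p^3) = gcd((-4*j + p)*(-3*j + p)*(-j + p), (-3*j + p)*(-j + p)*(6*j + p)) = 3*j^2 - 4*j*p + p^2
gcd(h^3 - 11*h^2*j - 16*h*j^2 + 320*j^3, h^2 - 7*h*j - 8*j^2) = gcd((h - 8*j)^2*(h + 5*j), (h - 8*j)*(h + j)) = h - 8*j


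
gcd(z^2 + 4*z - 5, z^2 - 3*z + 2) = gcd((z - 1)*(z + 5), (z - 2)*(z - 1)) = z - 1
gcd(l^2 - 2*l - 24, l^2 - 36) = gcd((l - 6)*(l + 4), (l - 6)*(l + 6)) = l - 6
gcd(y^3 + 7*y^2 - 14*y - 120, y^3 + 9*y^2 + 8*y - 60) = y^2 + 11*y + 30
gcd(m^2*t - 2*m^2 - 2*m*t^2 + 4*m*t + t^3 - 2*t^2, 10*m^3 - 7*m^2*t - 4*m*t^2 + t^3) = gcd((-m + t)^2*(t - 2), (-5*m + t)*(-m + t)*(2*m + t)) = -m + t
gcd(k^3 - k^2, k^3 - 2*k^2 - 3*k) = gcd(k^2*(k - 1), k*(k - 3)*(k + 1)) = k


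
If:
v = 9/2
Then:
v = 9/2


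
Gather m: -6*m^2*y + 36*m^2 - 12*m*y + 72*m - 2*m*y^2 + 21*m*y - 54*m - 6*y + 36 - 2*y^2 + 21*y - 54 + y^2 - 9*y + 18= m^2*(36 - 6*y) + m*(-2*y^2 + 9*y + 18) - y^2 + 6*y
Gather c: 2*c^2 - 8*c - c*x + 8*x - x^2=2*c^2 + c*(-x - 8) - x^2 + 8*x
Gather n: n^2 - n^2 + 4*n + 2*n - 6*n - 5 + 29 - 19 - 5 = 0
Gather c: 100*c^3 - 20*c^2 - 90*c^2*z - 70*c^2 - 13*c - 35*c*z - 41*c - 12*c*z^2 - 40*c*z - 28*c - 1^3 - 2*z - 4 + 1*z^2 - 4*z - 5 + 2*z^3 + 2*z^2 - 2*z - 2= 100*c^3 + c^2*(-90*z - 90) + c*(-12*z^2 - 75*z - 82) + 2*z^3 + 3*z^2 - 8*z - 12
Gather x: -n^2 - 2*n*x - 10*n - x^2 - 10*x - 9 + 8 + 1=-n^2 - 10*n - x^2 + x*(-2*n - 10)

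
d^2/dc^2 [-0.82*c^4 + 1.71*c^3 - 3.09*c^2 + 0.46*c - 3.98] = -9.84*c^2 + 10.26*c - 6.18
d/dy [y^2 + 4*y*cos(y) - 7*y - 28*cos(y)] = -4*y*sin(y) + 2*y + 28*sin(y) + 4*cos(y) - 7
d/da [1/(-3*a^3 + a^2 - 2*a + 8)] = (9*a^2 - 2*a + 2)/(3*a^3 - a^2 + 2*a - 8)^2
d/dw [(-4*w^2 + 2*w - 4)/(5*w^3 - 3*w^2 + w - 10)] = 2*(10*w^4 - 10*w^3 + 31*w^2 + 28*w - 8)/(25*w^6 - 30*w^5 + 19*w^4 - 106*w^3 + 61*w^2 - 20*w + 100)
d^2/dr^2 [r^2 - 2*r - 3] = 2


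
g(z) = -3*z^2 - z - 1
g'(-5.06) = 29.36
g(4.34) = -61.85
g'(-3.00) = 17.00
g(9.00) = -253.00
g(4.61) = -69.37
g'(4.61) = -28.66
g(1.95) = -14.36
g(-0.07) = -0.94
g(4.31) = -61.04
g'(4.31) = -26.86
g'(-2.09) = 11.54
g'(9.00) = -55.00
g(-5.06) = -72.75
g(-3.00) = -25.00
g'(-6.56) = 38.36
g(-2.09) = -12.01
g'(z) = -6*z - 1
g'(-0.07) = -0.58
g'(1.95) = -12.70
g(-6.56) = -123.54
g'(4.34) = -27.04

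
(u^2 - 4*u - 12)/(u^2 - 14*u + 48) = (u + 2)/(u - 8)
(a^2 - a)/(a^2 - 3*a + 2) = a/(a - 2)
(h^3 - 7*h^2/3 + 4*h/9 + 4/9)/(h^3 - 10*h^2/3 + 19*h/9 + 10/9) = (3*h - 2)/(3*h - 5)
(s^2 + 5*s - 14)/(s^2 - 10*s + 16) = (s + 7)/(s - 8)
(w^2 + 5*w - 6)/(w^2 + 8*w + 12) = (w - 1)/(w + 2)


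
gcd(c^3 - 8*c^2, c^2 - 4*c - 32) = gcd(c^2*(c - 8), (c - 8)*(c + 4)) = c - 8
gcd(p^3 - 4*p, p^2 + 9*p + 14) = p + 2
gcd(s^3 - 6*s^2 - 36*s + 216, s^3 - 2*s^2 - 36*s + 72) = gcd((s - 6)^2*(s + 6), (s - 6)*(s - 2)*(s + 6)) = s^2 - 36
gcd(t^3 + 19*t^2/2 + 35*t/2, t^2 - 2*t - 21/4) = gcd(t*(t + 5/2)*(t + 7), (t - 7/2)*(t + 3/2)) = 1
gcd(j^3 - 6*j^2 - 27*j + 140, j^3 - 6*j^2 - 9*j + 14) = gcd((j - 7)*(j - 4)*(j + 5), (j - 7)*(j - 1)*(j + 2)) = j - 7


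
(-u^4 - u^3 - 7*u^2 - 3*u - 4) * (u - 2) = -u^5 + u^4 - 5*u^3 + 11*u^2 + 2*u + 8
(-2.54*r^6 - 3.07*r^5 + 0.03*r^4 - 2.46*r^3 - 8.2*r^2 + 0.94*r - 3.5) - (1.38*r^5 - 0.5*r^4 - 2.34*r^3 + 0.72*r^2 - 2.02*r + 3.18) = -2.54*r^6 - 4.45*r^5 + 0.53*r^4 - 0.12*r^3 - 8.92*r^2 + 2.96*r - 6.68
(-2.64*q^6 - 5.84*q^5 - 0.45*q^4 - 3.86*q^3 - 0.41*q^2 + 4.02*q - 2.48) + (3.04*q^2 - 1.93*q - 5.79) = -2.64*q^6 - 5.84*q^5 - 0.45*q^4 - 3.86*q^3 + 2.63*q^2 + 2.09*q - 8.27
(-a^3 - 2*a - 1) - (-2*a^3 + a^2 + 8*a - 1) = a^3 - a^2 - 10*a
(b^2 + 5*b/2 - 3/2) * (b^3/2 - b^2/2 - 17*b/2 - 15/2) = b^5/2 + 3*b^4/4 - 21*b^3/2 - 28*b^2 - 6*b + 45/4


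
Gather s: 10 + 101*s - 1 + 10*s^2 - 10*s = 10*s^2 + 91*s + 9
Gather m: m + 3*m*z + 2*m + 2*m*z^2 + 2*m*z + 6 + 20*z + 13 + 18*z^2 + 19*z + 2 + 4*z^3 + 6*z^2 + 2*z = m*(2*z^2 + 5*z + 3) + 4*z^3 + 24*z^2 + 41*z + 21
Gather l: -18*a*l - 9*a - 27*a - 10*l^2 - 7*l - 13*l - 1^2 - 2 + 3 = -36*a - 10*l^2 + l*(-18*a - 20)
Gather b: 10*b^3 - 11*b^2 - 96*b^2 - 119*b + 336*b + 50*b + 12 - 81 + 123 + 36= 10*b^3 - 107*b^2 + 267*b + 90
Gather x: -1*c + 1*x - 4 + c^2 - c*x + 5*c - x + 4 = c^2 - c*x + 4*c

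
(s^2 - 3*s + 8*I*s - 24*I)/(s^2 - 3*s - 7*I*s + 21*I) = (s + 8*I)/(s - 7*I)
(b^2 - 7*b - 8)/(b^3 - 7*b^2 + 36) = (b^2 - 7*b - 8)/(b^3 - 7*b^2 + 36)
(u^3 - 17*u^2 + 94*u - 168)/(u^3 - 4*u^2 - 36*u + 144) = (u - 7)/(u + 6)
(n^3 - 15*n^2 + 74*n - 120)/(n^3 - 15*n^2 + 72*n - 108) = (n^2 - 9*n + 20)/(n^2 - 9*n + 18)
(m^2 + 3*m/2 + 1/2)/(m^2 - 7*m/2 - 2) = (m + 1)/(m - 4)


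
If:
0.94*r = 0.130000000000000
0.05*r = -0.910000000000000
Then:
No Solution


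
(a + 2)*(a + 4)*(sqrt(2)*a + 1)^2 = 2*a^4 + 2*sqrt(2)*a^3 + 12*a^3 + 12*sqrt(2)*a^2 + 17*a^2 + 6*a + 16*sqrt(2)*a + 8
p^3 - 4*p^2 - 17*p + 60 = (p - 5)*(p - 3)*(p + 4)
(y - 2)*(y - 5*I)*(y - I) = y^3 - 2*y^2 - 6*I*y^2 - 5*y + 12*I*y + 10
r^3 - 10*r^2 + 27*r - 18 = (r - 6)*(r - 3)*(r - 1)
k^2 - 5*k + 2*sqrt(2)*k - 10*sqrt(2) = (k - 5)*(k + 2*sqrt(2))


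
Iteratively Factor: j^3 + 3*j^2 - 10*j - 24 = (j - 3)*(j^2 + 6*j + 8) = (j - 3)*(j + 4)*(j + 2)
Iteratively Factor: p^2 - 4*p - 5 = (p - 5)*(p + 1)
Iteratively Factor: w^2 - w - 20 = (w + 4)*(w - 5)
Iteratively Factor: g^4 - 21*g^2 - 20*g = (g + 4)*(g^3 - 4*g^2 - 5*g) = g*(g + 4)*(g^2 - 4*g - 5) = g*(g + 1)*(g + 4)*(g - 5)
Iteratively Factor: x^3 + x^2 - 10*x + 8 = (x - 1)*(x^2 + 2*x - 8) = (x - 1)*(x + 4)*(x - 2)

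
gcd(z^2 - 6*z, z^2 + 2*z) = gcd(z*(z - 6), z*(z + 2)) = z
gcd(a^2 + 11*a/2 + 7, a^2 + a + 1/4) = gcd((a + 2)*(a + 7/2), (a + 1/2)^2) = 1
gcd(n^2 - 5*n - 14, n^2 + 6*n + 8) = n + 2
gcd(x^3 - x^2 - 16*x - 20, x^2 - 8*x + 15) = x - 5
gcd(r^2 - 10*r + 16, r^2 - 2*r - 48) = r - 8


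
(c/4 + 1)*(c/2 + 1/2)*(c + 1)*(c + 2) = c^4/8 + c^3 + 21*c^2/8 + 11*c/4 + 1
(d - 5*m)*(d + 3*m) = d^2 - 2*d*m - 15*m^2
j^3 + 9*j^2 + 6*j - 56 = (j - 2)*(j + 4)*(j + 7)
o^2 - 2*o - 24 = (o - 6)*(o + 4)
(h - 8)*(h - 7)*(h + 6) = h^3 - 9*h^2 - 34*h + 336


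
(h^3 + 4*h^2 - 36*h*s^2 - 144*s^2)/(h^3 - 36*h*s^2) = (h + 4)/h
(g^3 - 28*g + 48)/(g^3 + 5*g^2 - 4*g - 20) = (g^2 + 2*g - 24)/(g^2 + 7*g + 10)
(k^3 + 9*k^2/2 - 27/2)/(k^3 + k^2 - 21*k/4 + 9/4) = 2*(k + 3)/(2*k - 1)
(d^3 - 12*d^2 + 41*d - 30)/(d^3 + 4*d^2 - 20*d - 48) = (d^3 - 12*d^2 + 41*d - 30)/(d^3 + 4*d^2 - 20*d - 48)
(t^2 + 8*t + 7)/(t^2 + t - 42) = (t + 1)/(t - 6)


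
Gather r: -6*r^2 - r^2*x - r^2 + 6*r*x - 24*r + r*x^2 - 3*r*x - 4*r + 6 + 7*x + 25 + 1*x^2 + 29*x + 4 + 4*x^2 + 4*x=r^2*(-x - 7) + r*(x^2 + 3*x - 28) + 5*x^2 + 40*x + 35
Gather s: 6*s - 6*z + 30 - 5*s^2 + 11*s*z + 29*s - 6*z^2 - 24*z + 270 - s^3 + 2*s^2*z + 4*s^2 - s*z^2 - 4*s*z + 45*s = -s^3 + s^2*(2*z - 1) + s*(-z^2 + 7*z + 80) - 6*z^2 - 30*z + 300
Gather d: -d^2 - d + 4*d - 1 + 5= -d^2 + 3*d + 4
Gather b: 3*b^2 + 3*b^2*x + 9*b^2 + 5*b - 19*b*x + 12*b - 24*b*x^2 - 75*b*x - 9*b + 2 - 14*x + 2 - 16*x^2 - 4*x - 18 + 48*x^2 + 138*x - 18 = b^2*(3*x + 12) + b*(-24*x^2 - 94*x + 8) + 32*x^2 + 120*x - 32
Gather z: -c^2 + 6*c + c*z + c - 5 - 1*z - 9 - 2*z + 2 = -c^2 + 7*c + z*(c - 3) - 12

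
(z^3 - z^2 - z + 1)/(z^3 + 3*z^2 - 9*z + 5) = (z + 1)/(z + 5)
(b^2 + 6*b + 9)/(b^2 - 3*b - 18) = (b + 3)/(b - 6)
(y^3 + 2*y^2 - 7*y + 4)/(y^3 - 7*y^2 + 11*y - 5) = (y + 4)/(y - 5)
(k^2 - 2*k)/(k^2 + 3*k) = (k - 2)/(k + 3)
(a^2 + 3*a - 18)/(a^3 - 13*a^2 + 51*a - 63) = (a + 6)/(a^2 - 10*a + 21)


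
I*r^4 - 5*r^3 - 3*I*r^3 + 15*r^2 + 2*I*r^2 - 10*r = r*(r - 2)*(r + 5*I)*(I*r - I)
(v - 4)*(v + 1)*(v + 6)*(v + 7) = v^4 + 10*v^3 - v^2 - 178*v - 168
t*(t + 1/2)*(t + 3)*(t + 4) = t^4 + 15*t^3/2 + 31*t^2/2 + 6*t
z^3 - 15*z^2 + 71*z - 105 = (z - 7)*(z - 5)*(z - 3)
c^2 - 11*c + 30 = (c - 6)*(c - 5)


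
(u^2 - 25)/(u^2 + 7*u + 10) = (u - 5)/(u + 2)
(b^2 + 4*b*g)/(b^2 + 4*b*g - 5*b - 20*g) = b/(b - 5)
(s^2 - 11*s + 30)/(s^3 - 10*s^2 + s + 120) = (s - 6)/(s^2 - 5*s - 24)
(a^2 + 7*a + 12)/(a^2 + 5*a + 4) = (a + 3)/(a + 1)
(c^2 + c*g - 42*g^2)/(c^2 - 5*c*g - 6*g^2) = (c + 7*g)/(c + g)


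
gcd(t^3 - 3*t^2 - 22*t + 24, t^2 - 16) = t + 4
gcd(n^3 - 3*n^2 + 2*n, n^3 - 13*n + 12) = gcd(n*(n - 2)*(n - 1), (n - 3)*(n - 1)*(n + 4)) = n - 1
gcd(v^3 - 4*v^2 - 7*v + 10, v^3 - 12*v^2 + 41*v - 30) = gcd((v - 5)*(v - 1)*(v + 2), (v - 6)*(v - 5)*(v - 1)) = v^2 - 6*v + 5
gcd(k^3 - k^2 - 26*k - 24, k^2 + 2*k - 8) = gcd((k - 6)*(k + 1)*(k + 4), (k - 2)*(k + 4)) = k + 4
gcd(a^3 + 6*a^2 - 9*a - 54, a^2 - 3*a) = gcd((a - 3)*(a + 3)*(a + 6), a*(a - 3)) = a - 3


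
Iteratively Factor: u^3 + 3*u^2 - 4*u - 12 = (u + 2)*(u^2 + u - 6) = (u - 2)*(u + 2)*(u + 3)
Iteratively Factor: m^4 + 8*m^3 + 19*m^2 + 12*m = (m + 3)*(m^3 + 5*m^2 + 4*m) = (m + 1)*(m + 3)*(m^2 + 4*m) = m*(m + 1)*(m + 3)*(m + 4)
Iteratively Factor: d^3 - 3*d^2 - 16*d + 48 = (d + 4)*(d^2 - 7*d + 12) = (d - 4)*(d + 4)*(d - 3)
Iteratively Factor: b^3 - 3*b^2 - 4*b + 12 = (b - 3)*(b^2 - 4) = (b - 3)*(b - 2)*(b + 2)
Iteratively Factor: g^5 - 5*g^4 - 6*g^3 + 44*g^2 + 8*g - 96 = (g - 4)*(g^4 - g^3 - 10*g^2 + 4*g + 24) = (g - 4)*(g + 2)*(g^3 - 3*g^2 - 4*g + 12) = (g - 4)*(g - 3)*(g + 2)*(g^2 - 4) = (g - 4)*(g - 3)*(g - 2)*(g + 2)*(g + 2)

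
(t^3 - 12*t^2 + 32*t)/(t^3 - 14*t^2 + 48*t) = (t - 4)/(t - 6)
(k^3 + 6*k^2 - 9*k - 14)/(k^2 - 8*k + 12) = (k^2 + 8*k + 7)/(k - 6)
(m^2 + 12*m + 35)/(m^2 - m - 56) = (m + 5)/(m - 8)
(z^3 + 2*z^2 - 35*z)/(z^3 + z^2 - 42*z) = (z - 5)/(z - 6)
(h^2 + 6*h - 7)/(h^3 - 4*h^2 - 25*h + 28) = (h + 7)/(h^2 - 3*h - 28)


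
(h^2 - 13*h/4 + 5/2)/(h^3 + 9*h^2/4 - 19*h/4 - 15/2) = (4*h - 5)/(4*h^2 + 17*h + 15)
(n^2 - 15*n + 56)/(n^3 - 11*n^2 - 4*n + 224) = 1/(n + 4)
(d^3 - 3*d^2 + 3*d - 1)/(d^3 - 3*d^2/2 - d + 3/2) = 2*(d^2 - 2*d + 1)/(2*d^2 - d - 3)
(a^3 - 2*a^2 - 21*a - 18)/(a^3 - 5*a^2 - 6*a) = (a + 3)/a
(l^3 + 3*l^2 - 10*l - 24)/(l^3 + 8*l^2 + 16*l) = (l^2 - l - 6)/(l*(l + 4))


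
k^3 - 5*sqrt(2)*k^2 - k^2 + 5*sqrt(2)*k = k*(k - 1)*(k - 5*sqrt(2))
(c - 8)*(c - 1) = c^2 - 9*c + 8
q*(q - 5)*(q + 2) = q^3 - 3*q^2 - 10*q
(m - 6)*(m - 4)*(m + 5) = m^3 - 5*m^2 - 26*m + 120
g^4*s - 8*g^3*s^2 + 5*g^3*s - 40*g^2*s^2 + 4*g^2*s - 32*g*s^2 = g*(g + 4)*(g - 8*s)*(g*s + s)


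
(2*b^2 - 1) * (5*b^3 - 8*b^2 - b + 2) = 10*b^5 - 16*b^4 - 7*b^3 + 12*b^2 + b - 2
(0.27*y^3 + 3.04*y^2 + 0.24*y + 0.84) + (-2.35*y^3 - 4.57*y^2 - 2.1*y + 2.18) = -2.08*y^3 - 1.53*y^2 - 1.86*y + 3.02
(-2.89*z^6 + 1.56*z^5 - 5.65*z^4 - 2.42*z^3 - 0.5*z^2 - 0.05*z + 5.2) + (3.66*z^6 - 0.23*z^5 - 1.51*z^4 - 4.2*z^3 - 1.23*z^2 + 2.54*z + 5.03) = 0.77*z^6 + 1.33*z^5 - 7.16*z^4 - 6.62*z^3 - 1.73*z^2 + 2.49*z + 10.23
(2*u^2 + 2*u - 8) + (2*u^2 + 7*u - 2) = 4*u^2 + 9*u - 10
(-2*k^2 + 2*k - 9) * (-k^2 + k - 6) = 2*k^4 - 4*k^3 + 23*k^2 - 21*k + 54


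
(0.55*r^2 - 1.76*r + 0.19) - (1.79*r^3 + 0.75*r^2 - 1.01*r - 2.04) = -1.79*r^3 - 0.2*r^2 - 0.75*r + 2.23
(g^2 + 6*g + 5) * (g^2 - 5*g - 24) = g^4 + g^3 - 49*g^2 - 169*g - 120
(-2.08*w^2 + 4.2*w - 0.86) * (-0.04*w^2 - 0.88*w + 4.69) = 0.0832*w^4 + 1.6624*w^3 - 13.4168*w^2 + 20.4548*w - 4.0334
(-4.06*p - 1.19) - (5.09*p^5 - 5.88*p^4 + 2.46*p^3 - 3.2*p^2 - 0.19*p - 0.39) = -5.09*p^5 + 5.88*p^4 - 2.46*p^3 + 3.2*p^2 - 3.87*p - 0.8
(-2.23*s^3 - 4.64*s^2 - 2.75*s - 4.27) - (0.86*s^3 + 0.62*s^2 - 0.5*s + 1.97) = -3.09*s^3 - 5.26*s^2 - 2.25*s - 6.24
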